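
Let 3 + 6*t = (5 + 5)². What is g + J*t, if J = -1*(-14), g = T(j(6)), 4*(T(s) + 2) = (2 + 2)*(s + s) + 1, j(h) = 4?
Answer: 2791/12 ≈ 232.58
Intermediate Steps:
t = 97/6 (t = -½ + (5 + 5)²/6 = -½ + (⅙)*10² = -½ + (⅙)*100 = -½ + 50/3 = 97/6 ≈ 16.167)
T(s) = -7/4 + 2*s (T(s) = -2 + ((2 + 2)*(s + s) + 1)/4 = -2 + (4*(2*s) + 1)/4 = -2 + (8*s + 1)/4 = -2 + (1 + 8*s)/4 = -2 + (¼ + 2*s) = -7/4 + 2*s)
g = 25/4 (g = -7/4 + 2*4 = -7/4 + 8 = 25/4 ≈ 6.2500)
J = 14
g + J*t = 25/4 + 14*(97/6) = 25/4 + 679/3 = 2791/12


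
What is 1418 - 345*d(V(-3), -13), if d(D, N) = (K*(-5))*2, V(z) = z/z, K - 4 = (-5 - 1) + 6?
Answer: 15218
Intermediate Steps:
K = 4 (K = 4 + ((-5 - 1) + 6) = 4 + (-6 + 6) = 4 + 0 = 4)
V(z) = 1
d(D, N) = -40 (d(D, N) = (4*(-5))*2 = -20*2 = -40)
1418 - 345*d(V(-3), -13) = 1418 - 345*(-40) = 1418 + 13800 = 15218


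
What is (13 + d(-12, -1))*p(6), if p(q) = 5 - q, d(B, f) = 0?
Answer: -13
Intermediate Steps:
(13 + d(-12, -1))*p(6) = (13 + 0)*(5 - 1*6) = 13*(5 - 6) = 13*(-1) = -13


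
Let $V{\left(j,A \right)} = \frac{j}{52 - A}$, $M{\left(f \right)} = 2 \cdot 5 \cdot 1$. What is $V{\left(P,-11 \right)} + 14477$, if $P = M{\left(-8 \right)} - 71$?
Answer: $\frac{911990}{63} \approx 14476.0$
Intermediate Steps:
$M{\left(f \right)} = 10$ ($M{\left(f \right)} = 10 \cdot 1 = 10$)
$P = -61$ ($P = 10 - 71 = -61$)
$V{\left(P,-11 \right)} + 14477 = \left(-1\right) \left(-61\right) \frac{1}{-52 - 11} + 14477 = \left(-1\right) \left(-61\right) \frac{1}{-63} + 14477 = \left(-1\right) \left(-61\right) \left(- \frac{1}{63}\right) + 14477 = - \frac{61}{63} + 14477 = \frac{911990}{63}$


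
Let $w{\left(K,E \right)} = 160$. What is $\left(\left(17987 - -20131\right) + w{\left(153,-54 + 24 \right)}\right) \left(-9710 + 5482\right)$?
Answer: $-161839384$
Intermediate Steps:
$\left(\left(17987 - -20131\right) + w{\left(153,-54 + 24 \right)}\right) \left(-9710 + 5482\right) = \left(\left(17987 - -20131\right) + 160\right) \left(-9710 + 5482\right) = \left(\left(17987 + 20131\right) + 160\right) \left(-4228\right) = \left(38118 + 160\right) \left(-4228\right) = 38278 \left(-4228\right) = -161839384$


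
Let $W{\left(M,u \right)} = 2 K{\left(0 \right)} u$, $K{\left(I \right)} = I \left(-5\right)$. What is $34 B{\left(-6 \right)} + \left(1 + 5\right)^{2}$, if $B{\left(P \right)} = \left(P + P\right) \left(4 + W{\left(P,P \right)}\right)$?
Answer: $-1596$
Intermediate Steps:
$K{\left(I \right)} = - 5 I$
$W{\left(M,u \right)} = 0$ ($W{\left(M,u \right)} = 2 \left(\left(-5\right) 0\right) u = 2 \cdot 0 u = 0 u = 0$)
$B{\left(P \right)} = 8 P$ ($B{\left(P \right)} = \left(P + P\right) \left(4 + 0\right) = 2 P 4 = 8 P$)
$34 B{\left(-6 \right)} + \left(1 + 5\right)^{2} = 34 \cdot 8 \left(-6\right) + \left(1 + 5\right)^{2} = 34 \left(-48\right) + 6^{2} = -1632 + 36 = -1596$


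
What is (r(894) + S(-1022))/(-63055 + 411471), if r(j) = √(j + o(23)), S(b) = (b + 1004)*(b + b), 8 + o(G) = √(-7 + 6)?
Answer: 4599/43552 + √(886 + I)/348416 ≈ 0.10568 + 4.8212e-8*I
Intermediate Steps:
o(G) = -8 + I (o(G) = -8 + √(-7 + 6) = -8 + √(-1) = -8 + I)
S(b) = 2*b*(1004 + b) (S(b) = (1004 + b)*(2*b) = 2*b*(1004 + b))
r(j) = √(-8 + I + j) (r(j) = √(j + (-8 + I)) = √(-8 + I + j))
(r(894) + S(-1022))/(-63055 + 411471) = (√(-8 + I + 894) + 2*(-1022)*(1004 - 1022))/(-63055 + 411471) = (√(886 + I) + 2*(-1022)*(-18))/348416 = (√(886 + I) + 36792)*(1/348416) = (36792 + √(886 + I))*(1/348416) = 4599/43552 + √(886 + I)/348416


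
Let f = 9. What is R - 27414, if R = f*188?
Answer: -25722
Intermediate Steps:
R = 1692 (R = 9*188 = 1692)
R - 27414 = 1692 - 27414 = -25722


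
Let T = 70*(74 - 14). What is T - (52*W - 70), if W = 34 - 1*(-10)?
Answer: 1982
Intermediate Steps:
W = 44 (W = 34 + 10 = 44)
T = 4200 (T = 70*60 = 4200)
T - (52*W - 70) = 4200 - (52*44 - 70) = 4200 - (2288 - 70) = 4200 - 1*2218 = 4200 - 2218 = 1982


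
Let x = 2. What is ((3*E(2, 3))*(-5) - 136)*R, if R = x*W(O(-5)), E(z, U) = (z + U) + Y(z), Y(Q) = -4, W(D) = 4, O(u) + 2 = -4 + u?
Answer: -1208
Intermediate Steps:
O(u) = -6 + u (O(u) = -2 + (-4 + u) = -6 + u)
E(z, U) = -4 + U + z (E(z, U) = (z + U) - 4 = (U + z) - 4 = -4 + U + z)
R = 8 (R = 2*4 = 8)
((3*E(2, 3))*(-5) - 136)*R = ((3*(-4 + 3 + 2))*(-5) - 136)*8 = ((3*1)*(-5) - 136)*8 = (3*(-5) - 136)*8 = (-15 - 136)*8 = -151*8 = -1208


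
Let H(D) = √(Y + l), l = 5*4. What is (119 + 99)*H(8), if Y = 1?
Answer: 218*√21 ≈ 999.00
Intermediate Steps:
l = 20
H(D) = √21 (H(D) = √(1 + 20) = √21)
(119 + 99)*H(8) = (119 + 99)*√21 = 218*√21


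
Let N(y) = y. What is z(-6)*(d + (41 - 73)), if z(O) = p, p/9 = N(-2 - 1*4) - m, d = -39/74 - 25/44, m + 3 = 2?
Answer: 2424555/1628 ≈ 1489.3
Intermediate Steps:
m = -1 (m = -3 + 2 = -1)
d = -1783/1628 (d = -39*1/74 - 25*1/44 = -39/74 - 25/44 = -1783/1628 ≈ -1.0952)
p = -45 (p = 9*((-2 - 1*4) - 1*(-1)) = 9*((-2 - 4) + 1) = 9*(-6 + 1) = 9*(-5) = -45)
z(O) = -45
z(-6)*(d + (41 - 73)) = -45*(-1783/1628 + (41 - 73)) = -45*(-1783/1628 - 32) = -45*(-53879/1628) = 2424555/1628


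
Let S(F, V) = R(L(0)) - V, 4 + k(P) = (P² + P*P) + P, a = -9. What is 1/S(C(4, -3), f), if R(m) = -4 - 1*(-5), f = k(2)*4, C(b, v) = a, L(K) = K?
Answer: -1/23 ≈ -0.043478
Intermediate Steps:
k(P) = -4 + P + 2*P² (k(P) = -4 + ((P² + P*P) + P) = -4 + ((P² + P²) + P) = -4 + (2*P² + P) = -4 + (P + 2*P²) = -4 + P + 2*P²)
C(b, v) = -9
f = 24 (f = (-4 + 2 + 2*2²)*4 = (-4 + 2 + 2*4)*4 = (-4 + 2 + 8)*4 = 6*4 = 24)
R(m) = 1 (R(m) = -4 + 5 = 1)
S(F, V) = 1 - V
1/S(C(4, -3), f) = 1/(1 - 1*24) = 1/(1 - 24) = 1/(-23) = -1/23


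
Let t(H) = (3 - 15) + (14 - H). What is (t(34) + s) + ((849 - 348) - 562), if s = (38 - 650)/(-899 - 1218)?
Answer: -196269/2117 ≈ -92.711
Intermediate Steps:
t(H) = 2 - H (t(H) = -12 + (14 - H) = 2 - H)
s = 612/2117 (s = -612/(-2117) = -612*(-1/2117) = 612/2117 ≈ 0.28909)
(t(34) + s) + ((849 - 348) - 562) = ((2 - 1*34) + 612/2117) + ((849 - 348) - 562) = ((2 - 34) + 612/2117) + (501 - 562) = (-32 + 612/2117) - 61 = -67132/2117 - 61 = -196269/2117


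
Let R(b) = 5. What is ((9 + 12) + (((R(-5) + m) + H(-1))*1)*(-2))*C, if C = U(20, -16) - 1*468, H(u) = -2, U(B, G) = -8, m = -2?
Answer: -9044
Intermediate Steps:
C = -476 (C = -8 - 1*468 = -8 - 468 = -476)
((9 + 12) + (((R(-5) + m) + H(-1))*1)*(-2))*C = ((9 + 12) + (((5 - 2) - 2)*1)*(-2))*(-476) = (21 + ((3 - 2)*1)*(-2))*(-476) = (21 + (1*1)*(-2))*(-476) = (21 + 1*(-2))*(-476) = (21 - 2)*(-476) = 19*(-476) = -9044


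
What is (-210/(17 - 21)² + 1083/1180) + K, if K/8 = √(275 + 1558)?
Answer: -28809/2360 + 8*√1833 ≈ 330.30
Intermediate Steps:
K = 8*√1833 (K = 8*√(275 + 1558) = 8*√1833 ≈ 342.51)
(-210/(17 - 21)² + 1083/1180) + K = (-210/(17 - 21)² + 1083/1180) + 8*√1833 = (-210/((-4)²) + 1083*(1/1180)) + 8*√1833 = (-210/16 + 1083/1180) + 8*√1833 = (-210*1/16 + 1083/1180) + 8*√1833 = (-105/8 + 1083/1180) + 8*√1833 = -28809/2360 + 8*√1833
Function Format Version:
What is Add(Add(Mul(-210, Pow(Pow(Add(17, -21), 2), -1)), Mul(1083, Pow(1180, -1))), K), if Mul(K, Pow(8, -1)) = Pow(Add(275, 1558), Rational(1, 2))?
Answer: Add(Rational(-28809, 2360), Mul(8, Pow(1833, Rational(1, 2)))) ≈ 330.30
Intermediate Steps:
K = Mul(8, Pow(1833, Rational(1, 2))) (K = Mul(8, Pow(Add(275, 1558), Rational(1, 2))) = Mul(8, Pow(1833, Rational(1, 2))) ≈ 342.51)
Add(Add(Mul(-210, Pow(Pow(Add(17, -21), 2), -1)), Mul(1083, Pow(1180, -1))), K) = Add(Add(Mul(-210, Pow(Pow(Add(17, -21), 2), -1)), Mul(1083, Pow(1180, -1))), Mul(8, Pow(1833, Rational(1, 2)))) = Add(Add(Mul(-210, Pow(Pow(-4, 2), -1)), Mul(1083, Rational(1, 1180))), Mul(8, Pow(1833, Rational(1, 2)))) = Add(Add(Mul(-210, Pow(16, -1)), Rational(1083, 1180)), Mul(8, Pow(1833, Rational(1, 2)))) = Add(Add(Mul(-210, Rational(1, 16)), Rational(1083, 1180)), Mul(8, Pow(1833, Rational(1, 2)))) = Add(Add(Rational(-105, 8), Rational(1083, 1180)), Mul(8, Pow(1833, Rational(1, 2)))) = Add(Rational(-28809, 2360), Mul(8, Pow(1833, Rational(1, 2))))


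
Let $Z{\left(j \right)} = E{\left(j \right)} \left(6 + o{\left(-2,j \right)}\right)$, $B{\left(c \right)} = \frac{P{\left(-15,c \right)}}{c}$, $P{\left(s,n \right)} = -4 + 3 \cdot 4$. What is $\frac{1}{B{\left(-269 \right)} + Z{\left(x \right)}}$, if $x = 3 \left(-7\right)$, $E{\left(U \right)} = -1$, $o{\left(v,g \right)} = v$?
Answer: $- \frac{269}{1084} \approx -0.24815$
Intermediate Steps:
$P{\left(s,n \right)} = 8$ ($P{\left(s,n \right)} = -4 + 12 = 8$)
$B{\left(c \right)} = \frac{8}{c}$
$x = -21$
$Z{\left(j \right)} = -4$ ($Z{\left(j \right)} = - (6 - 2) = \left(-1\right) 4 = -4$)
$\frac{1}{B{\left(-269 \right)} + Z{\left(x \right)}} = \frac{1}{\frac{8}{-269} - 4} = \frac{1}{8 \left(- \frac{1}{269}\right) - 4} = \frac{1}{- \frac{8}{269} - 4} = \frac{1}{- \frac{1084}{269}} = - \frac{269}{1084}$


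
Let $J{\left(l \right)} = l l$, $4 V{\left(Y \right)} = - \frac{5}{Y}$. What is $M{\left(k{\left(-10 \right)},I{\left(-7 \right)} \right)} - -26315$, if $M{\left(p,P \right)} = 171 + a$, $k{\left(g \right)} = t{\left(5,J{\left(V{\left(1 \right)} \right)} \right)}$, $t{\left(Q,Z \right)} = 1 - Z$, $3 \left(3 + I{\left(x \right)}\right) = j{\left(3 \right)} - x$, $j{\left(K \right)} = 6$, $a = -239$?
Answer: $26247$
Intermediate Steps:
$V{\left(Y \right)} = - \frac{5}{4 Y}$ ($V{\left(Y \right)} = \frac{\left(-5\right) \frac{1}{Y}}{4} = - \frac{5}{4 Y}$)
$I{\left(x \right)} = -1 - \frac{x}{3}$ ($I{\left(x \right)} = -3 + \frac{6 - x}{3} = -3 - \left(-2 + \frac{x}{3}\right) = -1 - \frac{x}{3}$)
$J{\left(l \right)} = l^{2}$
$k{\left(g \right)} = - \frac{9}{16}$ ($k{\left(g \right)} = 1 - \left(- \frac{5}{4 \cdot 1}\right)^{2} = 1 - \left(\left(- \frac{5}{4}\right) 1\right)^{2} = 1 - \left(- \frac{5}{4}\right)^{2} = 1 - \frac{25}{16} = - \frac{9}{16}$)
$M{\left(p,P \right)} = -68$ ($M{\left(p,P \right)} = 171 - 239 = -68$)
$M{\left(k{\left(-10 \right)},I{\left(-7 \right)} \right)} - -26315 = -68 - -26315 = -68 + 26315 = 26247$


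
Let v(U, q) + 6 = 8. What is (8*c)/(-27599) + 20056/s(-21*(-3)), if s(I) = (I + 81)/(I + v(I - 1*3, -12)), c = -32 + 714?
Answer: 408845167/45162 ≈ 9052.9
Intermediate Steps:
c = 682
v(U, q) = 2 (v(U, q) = -6 + 8 = 2)
s(I) = (81 + I)/(2 + I) (s(I) = (I + 81)/(I + 2) = (81 + I)/(2 + I))
(8*c)/(-27599) + 20056/s(-21*(-3)) = (8*682)/(-27599) + 20056/(((81 - 21*(-3))/(2 - 21*(-3)))) = 5456*(-1/27599) + 20056/(((81 + 63)/(2 + 63))) = -496/2509 + 20056/((144/65)) = -496/2509 + 20056/(((1/65)*144)) = -496/2509 + 20056/(144/65) = -496/2509 + 20056*(65/144) = -496/2509 + 162955/18 = 408845167/45162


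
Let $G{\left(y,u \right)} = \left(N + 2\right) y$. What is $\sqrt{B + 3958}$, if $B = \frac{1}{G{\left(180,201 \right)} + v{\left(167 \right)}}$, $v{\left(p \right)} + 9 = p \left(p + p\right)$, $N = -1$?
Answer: $\frac{27 \sqrt{16995459883}}{55949} \approx 62.913$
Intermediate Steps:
$v{\left(p \right)} = -9 + 2 p^{2}$ ($v{\left(p \right)} = -9 + p \left(p + p\right) = -9 + p 2 p = -9 + 2 p^{2}$)
$G{\left(y,u \right)} = y$ ($G{\left(y,u \right)} = \left(-1 + 2\right) y = 1 y = y$)
$B = \frac{1}{55949}$ ($B = \frac{1}{180 - \left(9 - 2 \cdot 167^{2}\right)} = \frac{1}{180 + \left(-9 + 2 \cdot 27889\right)} = \frac{1}{180 + \left(-9 + 55778\right)} = \frac{1}{180 + 55769} = \frac{1}{55949} \approx 1.7873 \cdot 10^{-5}$)
$\sqrt{B + 3958} = \sqrt{\frac{1}{55949} + 3958} = \sqrt{\frac{221446143}{55949}} = \frac{27 \sqrt{16995459883}}{55949}$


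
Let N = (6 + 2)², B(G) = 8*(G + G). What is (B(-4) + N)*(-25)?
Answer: 0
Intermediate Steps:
B(G) = 16*G (B(G) = 8*(2*G) = 16*G)
N = 64 (N = 8² = 64)
(B(-4) + N)*(-25) = (16*(-4) + 64)*(-25) = (-64 + 64)*(-25) = 0*(-25) = 0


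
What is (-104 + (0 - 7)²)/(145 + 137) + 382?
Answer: 107669/282 ≈ 381.81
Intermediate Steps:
(-104 + (0 - 7)²)/(145 + 137) + 382 = (-104 + (-7)²)/282 + 382 = (-104 + 49)*(1/282) + 382 = -55*1/282 + 382 = -55/282 + 382 = 107669/282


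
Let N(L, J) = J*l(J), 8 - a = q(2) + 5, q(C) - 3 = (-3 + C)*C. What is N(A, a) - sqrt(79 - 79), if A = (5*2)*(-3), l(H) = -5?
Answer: -10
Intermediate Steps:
q(C) = 3 + C*(-3 + C) (q(C) = 3 + (-3 + C)*C = 3 + C*(-3 + C))
A = -30 (A = 10*(-3) = -30)
a = 2 (a = 8 - ((3 + 2**2 - 3*2) + 5) = 8 - ((3 + 4 - 6) + 5) = 8 - (1 + 5) = 8 - 1*6 = 8 - 6 = 2)
N(L, J) = -5*J (N(L, J) = J*(-5) = -5*J)
N(A, a) - sqrt(79 - 79) = -5*2 - sqrt(79 - 79) = -10 - sqrt(0) = -10 - 1*0 = -10 + 0 = -10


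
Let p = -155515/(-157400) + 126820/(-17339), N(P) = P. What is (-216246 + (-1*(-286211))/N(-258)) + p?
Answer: -15304933427919047/70412291880 ≈ -2.1736e+5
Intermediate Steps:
p = -3452998683/545831720 (p = -155515*(-1/157400) + 126820*(-1/17339) = 31103/31480 - 126820/17339 = -3452998683/545831720 ≈ -6.3261)
(-216246 + (-1*(-286211))/N(-258)) + p = (-216246 - 1*(-286211)/(-258)) - 3452998683/545831720 = (-216246 + 286211*(-1/258)) - 3452998683/545831720 = (-216246 - 286211/258) - 3452998683/545831720 = -56077679/258 - 3452998683/545831720 = -15304933427919047/70412291880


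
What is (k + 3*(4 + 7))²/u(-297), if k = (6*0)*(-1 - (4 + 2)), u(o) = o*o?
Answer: 1/81 ≈ 0.012346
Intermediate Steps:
u(o) = o²
k = 0 (k = 0*(-1 - 1*6) = 0*(-1 - 6) = 0*(-7) = 0)
(k + 3*(4 + 7))²/u(-297) = (0 + 3*(4 + 7))²/((-297)²) = (0 + 3*11)²/88209 = (0 + 33)²*(1/88209) = 33²*(1/88209) = 1089*(1/88209) = 1/81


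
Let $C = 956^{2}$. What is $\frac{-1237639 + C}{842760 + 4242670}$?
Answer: $- \frac{323703}{5085430} \approx -0.063653$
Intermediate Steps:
$C = 913936$
$\frac{-1237639 + C}{842760 + 4242670} = \frac{-1237639 + 913936}{842760 + 4242670} = - \frac{323703}{5085430}$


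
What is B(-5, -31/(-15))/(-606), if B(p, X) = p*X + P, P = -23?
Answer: 50/909 ≈ 0.055005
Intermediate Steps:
B(p, X) = -23 + X*p (B(p, X) = p*X - 23 = X*p - 23 = -23 + X*p)
B(-5, -31/(-15))/(-606) = (-23 - 31/(-15)*(-5))/(-606) = (-23 - 31*(-1/15)*(-5))*(-1/606) = (-23 + (31/15)*(-5))*(-1/606) = (-23 - 31/3)*(-1/606) = -100/3*(-1/606) = 50/909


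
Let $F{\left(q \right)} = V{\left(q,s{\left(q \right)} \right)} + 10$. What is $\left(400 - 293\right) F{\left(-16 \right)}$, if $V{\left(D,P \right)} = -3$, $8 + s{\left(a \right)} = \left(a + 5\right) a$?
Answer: $749$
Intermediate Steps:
$s{\left(a \right)} = -8 + a \left(5 + a\right)$ ($s{\left(a \right)} = -8 + \left(a + 5\right) a = -8 + \left(5 + a\right) a = -8 + a \left(5 + a\right)$)
$F{\left(q \right)} = 7$ ($F{\left(q \right)} = -3 + 10 = 7$)
$\left(400 - 293\right) F{\left(-16 \right)} = \left(400 - 293\right) 7 = 107 \cdot 7 = 749$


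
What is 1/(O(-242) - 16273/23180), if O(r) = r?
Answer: -23180/5625833 ≈ -0.0041203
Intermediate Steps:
1/(O(-242) - 16273/23180) = 1/(-242 - 16273/23180) = 1/(-5625833/23180) = -23180/5625833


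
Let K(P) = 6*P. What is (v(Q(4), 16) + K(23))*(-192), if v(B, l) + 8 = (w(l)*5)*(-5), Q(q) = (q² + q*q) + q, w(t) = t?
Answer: 51840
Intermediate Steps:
Q(q) = q + 2*q² (Q(q) = (q² + q²) + q = 2*q² + q = q + 2*q²)
v(B, l) = -8 - 25*l (v(B, l) = -8 + (l*5)*(-5) = -8 + (5*l)*(-5) = -8 - 25*l)
(v(Q(4), 16) + K(23))*(-192) = ((-8 - 25*16) + 6*23)*(-192) = ((-8 - 400) + 138)*(-192) = (-408 + 138)*(-192) = -270*(-192) = 51840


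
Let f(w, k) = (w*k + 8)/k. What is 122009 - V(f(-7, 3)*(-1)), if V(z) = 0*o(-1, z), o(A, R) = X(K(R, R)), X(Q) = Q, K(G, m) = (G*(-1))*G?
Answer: 122009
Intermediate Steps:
K(G, m) = -G**2 (K(G, m) = (-G)*G = -G**2)
o(A, R) = -R**2
f(w, k) = (8 + k*w)/k (f(w, k) = (k*w + 8)/k = (8 + k*w)/k)
V(z) = 0 (V(z) = 0*(-z**2) = 0)
122009 - V(f(-7, 3)*(-1)) = 122009 - 1*0 = 122009 + 0 = 122009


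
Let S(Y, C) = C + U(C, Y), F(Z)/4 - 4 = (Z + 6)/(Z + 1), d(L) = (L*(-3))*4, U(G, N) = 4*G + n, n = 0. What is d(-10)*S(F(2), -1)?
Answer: -600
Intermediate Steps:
U(G, N) = 4*G (U(G, N) = 4*G + 0 = 4*G)
d(L) = -12*L (d(L) = -3*L*4 = -12*L)
F(Z) = 16 + 4*(6 + Z)/(1 + Z) (F(Z) = 16 + 4*((Z + 6)/(Z + 1)) = 16 + 4*((6 + Z)/(1 + Z)) = 16 + 4*(6 + Z)/(1 + Z))
S(Y, C) = 5*C (S(Y, C) = C + 4*C = 5*C)
d(-10)*S(F(2), -1) = (-12*(-10))*(5*(-1)) = 120*(-5) = -600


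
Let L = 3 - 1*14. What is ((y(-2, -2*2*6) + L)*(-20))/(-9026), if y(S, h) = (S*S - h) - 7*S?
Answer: 310/4513 ≈ 0.068690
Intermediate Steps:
y(S, h) = S² - h - 7*S (y(S, h) = (S² - h) - 7*S = S² - h - 7*S)
L = -11 (L = 3 - 14 = -11)
((y(-2, -2*2*6) + L)*(-20))/(-9026) = ((((-2)² - (-2*2)*6 - 7*(-2)) - 11)*(-20))/(-9026) = (((4 - (-4)*6 + 14) - 11)*(-20))*(-1/9026) = (((4 - 1*(-24) + 14) - 11)*(-20))*(-1/9026) = (((4 + 24 + 14) - 11)*(-20))*(-1/9026) = ((42 - 11)*(-20))*(-1/9026) = (31*(-20))*(-1/9026) = -620*(-1/9026) = 310/4513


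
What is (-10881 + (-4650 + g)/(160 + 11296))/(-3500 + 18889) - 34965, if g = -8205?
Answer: -6164327732151/176296384 ≈ -34966.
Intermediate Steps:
(-10881 + (-4650 + g)/(160 + 11296))/(-3500 + 18889) - 34965 = (-10881 + (-4650 - 8205)/(160 + 11296))/(-3500 + 18889) - 34965 = (-10881 - 12855/11456)/15389 - 34965 = (-10881 - 12855*1/11456)*(1/15389) - 34965 = (-10881 - 12855/11456)*(1/15389) - 34965 = -124665591/11456*1/15389 - 34965 = -124665591/176296384 - 34965 = -6164327732151/176296384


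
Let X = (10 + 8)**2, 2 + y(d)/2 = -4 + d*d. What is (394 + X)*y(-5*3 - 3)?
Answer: 456648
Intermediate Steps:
y(d) = -12 + 2*d**2 (y(d) = -4 + 2*(-4 + d*d) = -4 + 2*(-4 + d**2) = -4 + (-8 + 2*d**2) = -12 + 2*d**2)
X = 324 (X = 18**2 = 324)
(394 + X)*y(-5*3 - 3) = (394 + 324)*(-12 + 2*(-5*3 - 3)**2) = 718*(-12 + 2*(-15 - 3)**2) = 718*(-12 + 2*(-18)**2) = 718*(-12 + 2*324) = 718*(-12 + 648) = 718*636 = 456648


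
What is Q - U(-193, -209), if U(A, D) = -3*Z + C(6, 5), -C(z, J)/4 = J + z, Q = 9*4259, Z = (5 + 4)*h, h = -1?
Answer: 38348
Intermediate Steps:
Z = -9 (Z = (5 + 4)*(-1) = 9*(-1) = -9)
Q = 38331
C(z, J) = -4*J - 4*z (C(z, J) = -4*(J + z) = -4*J - 4*z)
U(A, D) = -17 (U(A, D) = -3*(-9) + (-4*5 - 4*6) = 27 + (-20 - 24) = 27 - 44 = -17)
Q - U(-193, -209) = 38331 - 1*(-17) = 38331 + 17 = 38348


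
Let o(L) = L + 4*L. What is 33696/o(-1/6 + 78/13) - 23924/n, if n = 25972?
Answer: 1311682093/1136275 ≈ 1154.4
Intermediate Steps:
o(L) = 5*L
33696/o(-1/6 + 78/13) - 23924/n = 33696/((5*(-1/6 + 78/13))) - 23924/25972 = 33696/((5*(-1*1/6 + 78*(1/13)))) - 23924*1/25972 = 33696/((5*(-1/6 + 6))) - 5981/6493 = 33696/((5*(35/6))) - 5981/6493 = 33696/(175/6) - 5981/6493 = 33696*(6/175) - 5981/6493 = 202176/175 - 5981/6493 = 1311682093/1136275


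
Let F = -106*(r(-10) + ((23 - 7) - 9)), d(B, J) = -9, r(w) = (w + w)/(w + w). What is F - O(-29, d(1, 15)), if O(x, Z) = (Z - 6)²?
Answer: -1073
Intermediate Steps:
r(w) = 1 (r(w) = (2*w)/((2*w)) = (2*w)*(1/(2*w)) = 1)
O(x, Z) = (-6 + Z)²
F = -848 (F = -106*(1 + ((23 - 7) - 9)) = -106*(1 + (16 - 9)) = -106*(1 + 7) = -106*8 = -848)
F - O(-29, d(1, 15)) = -848 - (-6 - 9)² = -848 - 1*(-15)² = -848 - 1*225 = -848 - 225 = -1073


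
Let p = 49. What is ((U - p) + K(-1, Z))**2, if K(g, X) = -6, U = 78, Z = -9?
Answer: 529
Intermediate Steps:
((U - p) + K(-1, Z))**2 = ((78 - 1*49) - 6)**2 = ((78 - 49) - 6)**2 = (29 - 6)**2 = 23**2 = 529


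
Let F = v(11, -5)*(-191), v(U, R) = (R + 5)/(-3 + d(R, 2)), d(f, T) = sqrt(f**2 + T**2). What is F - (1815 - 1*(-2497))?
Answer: -4312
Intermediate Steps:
d(f, T) = sqrt(T**2 + f**2)
v(U, R) = (5 + R)/(-3 + sqrt(4 + R**2)) (v(U, R) = (R + 5)/(-3 + sqrt(2**2 + R**2)) = (5 + R)/(-3 + sqrt(4 + R**2)))
F = 0 (F = ((5 - 5)/(-3 + sqrt(4 + (-5)**2)))*(-191) = (0/(-3 + sqrt(4 + 25)))*(-191) = (0/(-3 + sqrt(29)))*(-191) = 0*(-191) = 0)
F - (1815 - 1*(-2497)) = 0 - (1815 - 1*(-2497)) = 0 - (1815 + 2497) = 0 - 1*4312 = 0 - 4312 = -4312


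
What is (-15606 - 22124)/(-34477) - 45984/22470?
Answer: -122932878/129116365 ≈ -0.95211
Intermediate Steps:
(-15606 - 22124)/(-34477) - 45984/22470 = -37730*(-1/34477) - 45984*1/22470 = 37730/34477 - 7664/3745 = -122932878/129116365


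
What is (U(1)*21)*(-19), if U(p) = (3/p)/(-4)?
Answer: 1197/4 ≈ 299.25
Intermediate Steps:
U(p) = -3/(4*p) (U(p) = (3/p)*(-¼) = -3/(4*p))
(U(1)*21)*(-19) = (-¾/1*21)*(-19) = (-¾*1*21)*(-19) = -¾*21*(-19) = -63/4*(-19) = 1197/4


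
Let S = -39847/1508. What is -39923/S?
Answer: 60203884/39847 ≈ 1510.9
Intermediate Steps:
S = -39847/1508 (S = -39847*1/1508 = -39847/1508 ≈ -26.424)
-39923/S = -39923/(-39847/1508) = -39923*(-1508/39847) = 60203884/39847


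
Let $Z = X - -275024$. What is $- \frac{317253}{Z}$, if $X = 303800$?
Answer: $- \frac{317253}{578824} \approx -0.5481$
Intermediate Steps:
$Z = 578824$ ($Z = 303800 - -275024 = 303800 + 275024 = 578824$)
$- \frac{317253}{Z} = - \frac{317253}{578824}$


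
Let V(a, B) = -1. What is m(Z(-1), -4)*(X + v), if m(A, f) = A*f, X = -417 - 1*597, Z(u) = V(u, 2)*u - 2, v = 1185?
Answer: 684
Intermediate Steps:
Z(u) = -2 - u (Z(u) = -u - 2 = -2 - u)
X = -1014 (X = -417 - 597 = -1014)
m(Z(-1), -4)*(X + v) = ((-2 - 1*(-1))*(-4))*(-1014 + 1185) = ((-2 + 1)*(-4))*171 = -1*(-4)*171 = 4*171 = 684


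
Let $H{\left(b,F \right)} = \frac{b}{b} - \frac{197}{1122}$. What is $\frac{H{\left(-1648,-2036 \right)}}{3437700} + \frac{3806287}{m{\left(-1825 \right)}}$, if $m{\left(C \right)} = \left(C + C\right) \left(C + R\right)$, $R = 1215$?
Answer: $\frac{146812293634403}{85878318141000} \approx 1.7095$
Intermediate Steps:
$H{\left(b,F \right)} = \frac{925}{1122}$ ($H{\left(b,F \right)} = 1 - \frac{197}{1122} = \frac{925}{1122}$)
$m{\left(C \right)} = 2 C \left(1215 + C\right)$ ($m{\left(C \right)} = \left(C + C\right) \left(C + 1215\right) = 2 C \left(1215 + C\right)$)
$\frac{H{\left(-1648,-2036 \right)}}{3437700} + \frac{3806287}{m{\left(-1825 \right)}} = \frac{925}{1122 \cdot 3437700} + \frac{3806287}{2 \left(-1825\right) \left(1215 - 1825\right)} = \frac{925}{1122} \cdot \frac{1}{3437700} + \frac{3806287}{2 \left(-1825\right) \left(-610\right)} = \frac{37}{154283976} + \frac{3806287}{2226500} = \frac{146812293634403}{85878318141000}$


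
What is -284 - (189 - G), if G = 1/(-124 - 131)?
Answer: -120616/255 ≈ -473.00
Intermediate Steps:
G = -1/255 (G = 1/(-255) = -1/255 ≈ -0.0039216)
-284 - (189 - G) = -284 - (189 - 1*(-1/255)) = -284 - (189 + 1/255) = -284 - 1*48196/255 = -284 - 48196/255 = -120616/255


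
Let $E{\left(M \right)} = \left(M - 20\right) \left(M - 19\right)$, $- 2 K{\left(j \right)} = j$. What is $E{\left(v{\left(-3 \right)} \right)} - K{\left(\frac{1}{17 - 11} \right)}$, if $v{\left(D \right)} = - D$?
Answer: $\frac{3265}{12} \approx 272.08$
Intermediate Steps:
$K{\left(j \right)} = - \frac{j}{2}$
$E{\left(M \right)} = \left(-20 + M\right) \left(-19 + M\right)$
$E{\left(v{\left(-3 \right)} \right)} - K{\left(\frac{1}{17 - 11} \right)} = \left(380 + \left(\left(-1\right) \left(-3\right)\right)^{2} - 39 \left(\left(-1\right) \left(-3\right)\right)\right) - - \frac{1}{2 \left(17 - 11\right)} = \left(380 + 3^{2} - 117\right) - - \frac{1}{2 \cdot 6} = \left(380 + 9 - 117\right) - \left(- \frac{1}{2}\right) \frac{1}{6} = 272 - - \frac{1}{12} = 272 + \frac{1}{12} = \frac{3265}{12}$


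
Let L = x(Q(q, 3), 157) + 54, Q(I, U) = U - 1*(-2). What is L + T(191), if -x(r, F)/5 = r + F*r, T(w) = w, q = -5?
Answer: -3705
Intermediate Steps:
Q(I, U) = 2 + U (Q(I, U) = U + 2 = 2 + U)
x(r, F) = -5*r - 5*F*r (x(r, F) = -5*(r + F*r) = -5*r - 5*F*r)
L = -3896 (L = -5*(2 + 3)*(1 + 157) + 54 = -5*5*158 + 54 = -3950 + 54 = -3896)
L + T(191) = -3896 + 191 = -3705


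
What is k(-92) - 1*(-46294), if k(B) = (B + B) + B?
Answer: 46018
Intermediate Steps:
k(B) = 3*B (k(B) = 2*B + B = 3*B)
k(-92) - 1*(-46294) = 3*(-92) - 1*(-46294) = -276 + 46294 = 46018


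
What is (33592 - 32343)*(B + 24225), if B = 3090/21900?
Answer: 22087756897/730 ≈ 3.0257e+7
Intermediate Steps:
B = 103/730 (B = 3090*(1/21900) = 103/730 ≈ 0.14110)
(33592 - 32343)*(B + 24225) = (33592 - 32343)*(103/730 + 24225) = 1249*(17684353/730) = 22087756897/730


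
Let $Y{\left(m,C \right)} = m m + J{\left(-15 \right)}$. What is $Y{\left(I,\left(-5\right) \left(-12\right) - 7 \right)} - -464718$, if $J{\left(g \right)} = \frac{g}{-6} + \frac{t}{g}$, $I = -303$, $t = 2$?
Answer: $\frac{16695881}{30} \approx 5.5653 \cdot 10^{5}$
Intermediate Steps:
$J{\left(g \right)} = \frac{2}{g} - \frac{g}{6}$ ($J{\left(g \right)} = \frac{g}{-6} + \frac{2}{g} = g \left(- \frac{1}{6}\right) + \frac{2}{g} = - \frac{g}{6} + \frac{2}{g} = \frac{2}{g} - \frac{g}{6}$)
$Y{\left(m,C \right)} = \frac{71}{30} + m^{2}$ ($Y{\left(m,C \right)} = m m + \left(\frac{2}{-15} - - \frac{5}{2}\right) = m^{2} + \left(2 \left(- \frac{1}{15}\right) + \frac{5}{2}\right) = m^{2} + \left(- \frac{2}{15} + \frac{5}{2}\right) = m^{2} + \frac{71}{30} = \frac{71}{30} + m^{2}$)
$Y{\left(I,\left(-5\right) \left(-12\right) - 7 \right)} - -464718 = \left(\frac{71}{30} + \left(-303\right)^{2}\right) - -464718 = \left(\frac{71}{30} + 91809\right) + 464718 = \frac{2754341}{30} + 464718 = \frac{16695881}{30}$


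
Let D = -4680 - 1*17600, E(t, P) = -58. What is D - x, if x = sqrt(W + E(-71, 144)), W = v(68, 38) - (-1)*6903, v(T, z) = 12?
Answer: -22280 - sqrt(6857) ≈ -22363.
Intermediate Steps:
W = 6915 (W = 12 - (-1)*6903 = 12 - 1*(-6903) = 12 + 6903 = 6915)
D = -22280 (D = -4680 - 17600 = -22280)
x = sqrt(6857) (x = sqrt(6915 - 58) = sqrt(6857) ≈ 82.807)
D - x = -22280 - sqrt(6857)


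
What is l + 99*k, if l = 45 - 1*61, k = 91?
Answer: 8993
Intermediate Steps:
l = -16 (l = 45 - 61 = -16)
l + 99*k = -16 + 99*91 = -16 + 9009 = 8993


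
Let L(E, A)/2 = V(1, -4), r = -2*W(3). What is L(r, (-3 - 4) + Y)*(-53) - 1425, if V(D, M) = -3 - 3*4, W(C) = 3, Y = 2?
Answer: 165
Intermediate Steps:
V(D, M) = -15 (V(D, M) = -3 - 12 = -15)
r = -6 (r = -2*3 = -6)
L(E, A) = -30 (L(E, A) = 2*(-15) = -30)
L(r, (-3 - 4) + Y)*(-53) - 1425 = -30*(-53) - 1425 = 1590 - 1425 = 165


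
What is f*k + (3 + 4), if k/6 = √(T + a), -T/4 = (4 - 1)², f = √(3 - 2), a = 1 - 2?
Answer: 7 + 6*I*√37 ≈ 7.0 + 36.497*I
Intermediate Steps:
a = -1
f = 1 (f = √1 = 1)
T = -36 (T = -4*(4 - 1)² = -4*3² = -4*9 = -36)
k = 6*I*√37 (k = 6*√(-36 - 1) = 6*√(-37) = 6*(I*√37) = 6*I*√37 ≈ 36.497*I)
f*k + (3 + 4) = 1*(6*I*√37) + (3 + 4) = 6*I*√37 + 7 = 7 + 6*I*√37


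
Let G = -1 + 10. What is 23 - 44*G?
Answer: -373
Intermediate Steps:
G = 9
23 - 44*G = 23 - 44*9 = 23 - 396 = -373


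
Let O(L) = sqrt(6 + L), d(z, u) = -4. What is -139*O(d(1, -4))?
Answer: -139*sqrt(2) ≈ -196.58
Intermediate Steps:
-139*O(d(1, -4)) = -139*sqrt(6 - 4) = -139*sqrt(2)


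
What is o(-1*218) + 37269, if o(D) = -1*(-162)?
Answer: 37431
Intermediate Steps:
o(D) = 162
o(-1*218) + 37269 = 162 + 37269 = 37431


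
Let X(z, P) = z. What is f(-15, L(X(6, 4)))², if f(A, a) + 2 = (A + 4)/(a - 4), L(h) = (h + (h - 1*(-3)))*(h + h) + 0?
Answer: 1089/256 ≈ 4.2539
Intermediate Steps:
L(h) = 2*h*(3 + 2*h) (L(h) = (h + (h + 3))*(2*h) + 0 = (h + (3 + h))*(2*h) + 0 = (3 + 2*h)*(2*h) + 0 = 2*h*(3 + 2*h) + 0 = 2*h*(3 + 2*h))
f(A, a) = -2 + (4 + A)/(-4 + a) (f(A, a) = -2 + (A + 4)/(a - 4) = -2 + (4 + A)/(-4 + a))
f(-15, L(X(6, 4)))² = ((12 - 15 - 4*6*(3 + 2*6))/(-4 + 2*6*(3 + 2*6)))² = ((12 - 15 - 4*6*(3 + 12))/(-4 + 2*6*(3 + 12)))² = ((12 - 15 - 4*6*15)/(-4 + 2*6*15))² = ((12 - 15 - 2*180)/(-4 + 180))² = ((12 - 15 - 360)/176)² = ((1/176)*(-363))² = (-33/16)² = 1089/256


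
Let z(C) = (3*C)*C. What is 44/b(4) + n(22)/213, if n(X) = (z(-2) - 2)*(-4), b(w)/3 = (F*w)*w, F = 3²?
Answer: -659/7668 ≈ -0.085942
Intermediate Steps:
F = 9
b(w) = 27*w² (b(w) = 3*((9*w)*w) = 3*(9*w²) = 27*w²)
z(C) = 3*C²
n(X) = -40 (n(X) = (3*(-2)² - 2)*(-4) = (3*4 - 2)*(-4) = (12 - 2)*(-4) = 10*(-4) = -40)
44/b(4) + n(22)/213 = 44/((27*4²)) - 40/213 = 44/((27*16)) - 40*1/213 = 44/432 - 40/213 = 44*(1/432) - 40/213 = 11/108 - 40/213 = -659/7668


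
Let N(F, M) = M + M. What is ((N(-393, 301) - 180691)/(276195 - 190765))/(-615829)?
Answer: 180089/52610271470 ≈ 3.4231e-6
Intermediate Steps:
N(F, M) = 2*M
((N(-393, 301) - 180691)/(276195 - 190765))/(-615829) = ((2*301 - 180691)/(276195 - 190765))/(-615829) = ((602 - 180691)/85430)*(-1/615829) = -180089*1/85430*(-1/615829) = -180089/85430*(-1/615829) = 180089/52610271470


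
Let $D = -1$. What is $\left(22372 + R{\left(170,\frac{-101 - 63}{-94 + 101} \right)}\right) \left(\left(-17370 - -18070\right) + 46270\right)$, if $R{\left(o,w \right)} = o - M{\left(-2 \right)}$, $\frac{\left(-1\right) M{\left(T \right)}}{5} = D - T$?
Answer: $1059032590$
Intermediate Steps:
$M{\left(T \right)} = 5 + 5 T$ ($M{\left(T \right)} = - 5 \left(-1 - T\right) = 5 + 5 T$)
$R{\left(o,w \right)} = 5 + o$ ($R{\left(o,w \right)} = o - \left(5 + 5 \left(-2\right)\right) = o - \left(5 - 10\right) = o - -5 = o + 5 = 5 + o$)
$\left(22372 + R{\left(170,\frac{-101 - 63}{-94 + 101} \right)}\right) \left(\left(-17370 - -18070\right) + 46270\right) = \left(22372 + \left(5 + 170\right)\right) \left(\left(-17370 - -18070\right) + 46270\right) = \left(22372 + 175\right) \left(\left(-17370 + 18070\right) + 46270\right) = 22547 \left(700 + 46270\right) = 22547 \cdot 46970 = 1059032590$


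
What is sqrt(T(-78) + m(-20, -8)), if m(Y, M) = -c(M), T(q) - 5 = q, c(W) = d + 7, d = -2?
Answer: I*sqrt(78) ≈ 8.8318*I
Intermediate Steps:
c(W) = 5 (c(W) = -2 + 7 = 5)
T(q) = 5 + q
m(Y, M) = -5 (m(Y, M) = -1*5 = -5)
sqrt(T(-78) + m(-20, -8)) = sqrt((5 - 78) - 5) = sqrt(-73 - 5) = sqrt(-78) = I*sqrt(78)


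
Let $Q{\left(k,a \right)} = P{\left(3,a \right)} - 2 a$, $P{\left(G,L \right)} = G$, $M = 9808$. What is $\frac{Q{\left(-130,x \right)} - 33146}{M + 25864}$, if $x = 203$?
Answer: $- \frac{33549}{35672} \approx -0.94049$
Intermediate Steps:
$Q{\left(k,a \right)} = 3 - 2 a$
$\frac{Q{\left(-130,x \right)} - 33146}{M + 25864} = \frac{\left(3 - 406\right) - 33146}{9808 + 25864} = \frac{\left(3 - 406\right) - 33146}{35672} = \left(-403 - 33146\right) \frac{1}{35672} = \left(-33549\right) \frac{1}{35672} = - \frac{33549}{35672}$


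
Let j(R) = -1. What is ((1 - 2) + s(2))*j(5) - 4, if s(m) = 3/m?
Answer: -9/2 ≈ -4.5000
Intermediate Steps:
((1 - 2) + s(2))*j(5) - 4 = ((1 - 2) + 3/2)*(-1) - 4 = (-1 + 3*(1/2))*(-1) - 4 = (-1 + 3/2)*(-1) - 4 = (1/2)*(-1) - 4 = -1/2 - 4 = -9/2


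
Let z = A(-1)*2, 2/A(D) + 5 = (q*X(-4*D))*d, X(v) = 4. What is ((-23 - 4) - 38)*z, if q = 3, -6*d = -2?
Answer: 260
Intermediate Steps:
d = 1/3 (d = -1/6*(-2) = 1/3 ≈ 0.33333)
A(D) = -2 (A(D) = 2/(-5 + (3*4)*(1/3)) = 2/(-5 + 12*(1/3)) = 2/(-5 + 4) = 2/(-1) = 2*(-1) = -2)
z = -4 (z = -2*2 = -4)
((-23 - 4) - 38)*z = ((-23 - 4) - 38)*(-4) = (-27 - 38)*(-4) = -65*(-4) = 260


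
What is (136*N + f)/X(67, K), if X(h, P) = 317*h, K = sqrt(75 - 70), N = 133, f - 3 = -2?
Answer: 18089/21239 ≈ 0.85169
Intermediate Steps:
f = 1 (f = 3 - 2 = 1)
K = sqrt(5) ≈ 2.2361
(136*N + f)/X(67, K) = (136*133 + 1)/((317*67)) = (18088 + 1)/21239 = 18089*(1/21239) = 18089/21239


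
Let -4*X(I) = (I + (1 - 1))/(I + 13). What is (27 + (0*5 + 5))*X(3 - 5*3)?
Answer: 96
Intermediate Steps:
X(I) = -I/(4*(13 + I)) (X(I) = -(I + (1 - 1))/(4*(I + 13)) = -(I + 0)/(4*(13 + I)) = -I/(4*(13 + I)))
(27 + (0*5 + 5))*X(3 - 5*3) = (27 + (0*5 + 5))*(-(3 - 5*3)/(52 + 4*(3 - 5*3))) = (27 + (0 + 5))*(-(3 - 15)/(52 + 4*(3 - 15))) = (27 + 5)*(-1*(-12)/(52 + 4*(-12))) = 32*(-1*(-12)/(52 - 48)) = 32*(-1*(-12)/4) = 32*(-1*(-12)*¼) = 32*3 = 96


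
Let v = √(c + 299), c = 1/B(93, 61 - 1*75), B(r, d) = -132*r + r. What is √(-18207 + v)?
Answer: √(-2702382878223 + 24366*√11094802257)/12183 ≈ 134.87*I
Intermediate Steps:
B(r, d) = -131*r
c = -1/12183 (c = 1/(-131*93) = 1/(-12183) = -1/12183 ≈ -8.2082e-5)
v = 2*√11094802257/12183 (v = √(-1/12183 + 299) = √(3642716/12183) = 2*√11094802257/12183 ≈ 17.292)
√(-18207 + v) = √(-18207 + 2*√11094802257/12183)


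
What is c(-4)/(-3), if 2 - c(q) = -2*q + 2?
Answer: 8/3 ≈ 2.6667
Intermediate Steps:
c(q) = 2*q (c(q) = 2 - (-2*q + 2) = 2 - (2 - 2*q) = 2 + (-2 + 2*q) = 2*q)
c(-4)/(-3) = (2*(-4))/(-3) = -8*(-1/3) = 8/3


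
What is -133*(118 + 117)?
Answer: -31255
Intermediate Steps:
-133*(118 + 117) = -133*235 = -31255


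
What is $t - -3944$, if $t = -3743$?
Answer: $201$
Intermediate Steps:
$t - -3944 = -3743 - -3944 = -3743 + 3944 = 201$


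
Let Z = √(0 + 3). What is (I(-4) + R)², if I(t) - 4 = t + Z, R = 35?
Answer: (35 + √3)² ≈ 1349.2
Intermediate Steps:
Z = √3 ≈ 1.7320
I(t) = 4 + t + √3 (I(t) = 4 + (t + √3) = 4 + t + √3)
(I(-4) + R)² = ((4 - 4 + √3) + 35)² = (√3 + 35)² = (35 + √3)²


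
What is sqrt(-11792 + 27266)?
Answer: sqrt(15474) ≈ 124.39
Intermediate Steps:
sqrt(-11792 + 27266) = sqrt(15474)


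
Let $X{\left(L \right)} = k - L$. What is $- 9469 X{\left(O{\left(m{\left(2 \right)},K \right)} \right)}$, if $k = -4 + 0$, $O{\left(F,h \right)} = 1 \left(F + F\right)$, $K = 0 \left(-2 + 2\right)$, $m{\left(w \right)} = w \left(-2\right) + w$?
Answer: $0$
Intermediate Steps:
$m{\left(w \right)} = - w$ ($m{\left(w \right)} = - 2 w + w = - w$)
$K = 0$ ($K = 0 \cdot 0 = 0$)
$O{\left(F,h \right)} = 2 F$ ($O{\left(F,h \right)} = 1 \cdot 2 F = 2 F$)
$k = -4$
$X{\left(L \right)} = -4 - L$
$- 9469 X{\left(O{\left(m{\left(2 \right)},K \right)} \right)} = - 9469 \left(-4 - 2 \left(\left(-1\right) 2\right)\right) = - 9469 \left(-4 - 2 \left(-2\right)\right) = - 9469 \left(-4 - -4\right) = - 9469 \left(-4 + 4\right) = \left(-9469\right) 0 = 0$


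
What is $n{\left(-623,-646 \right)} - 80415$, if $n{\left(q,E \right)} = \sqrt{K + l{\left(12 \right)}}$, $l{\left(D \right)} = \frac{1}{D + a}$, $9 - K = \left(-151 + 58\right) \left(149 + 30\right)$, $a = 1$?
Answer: $-80415 + \frac{\sqrt{2814877}}{13} \approx -80286.0$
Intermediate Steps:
$K = 16656$ ($K = 9 - \left(-151 + 58\right) \left(149 + 30\right) = 9 - \left(-93\right) 179 = 9 - -16647 = 9 + 16647 = 16656$)
$l{\left(D \right)} = \frac{1}{1 + D}$ ($l{\left(D \right)} = \frac{1}{D + 1} = \frac{1}{1 + D}$)
$n{\left(q,E \right)} = \frac{\sqrt{2814877}}{13}$ ($n{\left(q,E \right)} = \sqrt{16656 + \frac{1}{1 + 12}} = \sqrt{16656 + \frac{1}{13}} = \sqrt{\frac{216529}{13}} = \frac{\sqrt{2814877}}{13}$)
$n{\left(-623,-646 \right)} - 80415 = \frac{\sqrt{2814877}}{13} - 80415 = -80415 + \frac{\sqrt{2814877}}{13}$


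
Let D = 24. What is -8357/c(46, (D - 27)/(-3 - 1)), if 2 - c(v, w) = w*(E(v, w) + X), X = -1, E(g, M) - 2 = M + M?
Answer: -66856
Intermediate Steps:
E(g, M) = 2 + 2*M (E(g, M) = 2 + (M + M) = 2 + 2*M)
c(v, w) = 2 - w*(1 + 2*w) (c(v, w) = 2 - w*((2 + 2*w) - 1) = 2 - w*(1 + 2*w))
-8357/c(46, (D - 27)/(-3 - 1)) = -8357/(2 - (24 - 27)/(-3 - 1) - 2*(24 - 27)**2/(-3 - 1)**2) = -8357/(2 - (-3)/(-4) - 2*(-3/(-4))**2) = -8357/(2 - (-3)*(-1)/4 - 2*(-3*(-1/4))**2) = -8357/(2 - 1*3/4 - 2*(3/4)**2) = -8357/(2 - 3/4 - 2*9/16) = -8357/(2 - 3/4 - 9/8) = -8357/1/8 = -8357*8 = -66856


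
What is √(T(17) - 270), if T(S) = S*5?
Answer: I*√185 ≈ 13.601*I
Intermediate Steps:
T(S) = 5*S
√(T(17) - 270) = √(5*17 - 270) = √(85 - 270) = √(-185) = I*√185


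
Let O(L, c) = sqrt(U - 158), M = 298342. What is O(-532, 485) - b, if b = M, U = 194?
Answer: -298336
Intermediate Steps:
O(L, c) = 6 (O(L, c) = sqrt(194 - 158) = sqrt(36) = 6)
b = 298342
O(-532, 485) - b = 6 - 1*298342 = 6 - 298342 = -298336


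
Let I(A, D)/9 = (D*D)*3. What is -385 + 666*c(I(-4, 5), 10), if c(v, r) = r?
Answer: 6275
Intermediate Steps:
I(A, D) = 27*D² (I(A, D) = 9*((D*D)*3) = 9*(D²*3) = 9*(3*D²) = 27*D²)
-385 + 666*c(I(-4, 5), 10) = -385 + 666*10 = -385 + 6660 = 6275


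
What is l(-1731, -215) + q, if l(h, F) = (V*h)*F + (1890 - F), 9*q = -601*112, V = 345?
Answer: 1155523958/9 ≈ 1.2839e+8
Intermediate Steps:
q = -67312/9 (q = (-601*112)/9 = (1/9)*(-67312) = -67312/9 ≈ -7479.1)
l(h, F) = 1890 - F + 345*F*h (l(h, F) = (345*h)*F + (1890 - F) = 345*F*h + (1890 - F) = 1890 - F + 345*F*h)
l(-1731, -215) + q = (1890 - 1*(-215) + 345*(-215)*(-1731)) - 67312/9 = (1890 + 215 + 128396925) - 67312/9 = 128399030 - 67312/9 = 1155523958/9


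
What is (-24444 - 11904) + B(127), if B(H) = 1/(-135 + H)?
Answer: -290785/8 ≈ -36348.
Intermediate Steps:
(-24444 - 11904) + B(127) = (-24444 - 11904) + 1/(-135 + 127) = -36348 + 1/(-8) = -36348 - ⅛ = -290785/8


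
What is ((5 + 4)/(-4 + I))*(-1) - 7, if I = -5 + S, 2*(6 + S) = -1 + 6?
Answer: -157/25 ≈ -6.2800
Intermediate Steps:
S = -7/2 (S = -6 + (-1 + 6)/2 = -6 + (1/2)*5 = -6 + 5/2 = -7/2 ≈ -3.5000)
I = -17/2 (I = -5 - 7/2 = -17/2 ≈ -8.5000)
((5 + 4)/(-4 + I))*(-1) - 7 = ((5 + 4)/(-4 - 17/2))*(-1) - 7 = (9/(-25/2))*(-1) - 7 = (9*(-2/25))*(-1) - 7 = -18/25*(-1) - 7 = 18/25 - 7 = -157/25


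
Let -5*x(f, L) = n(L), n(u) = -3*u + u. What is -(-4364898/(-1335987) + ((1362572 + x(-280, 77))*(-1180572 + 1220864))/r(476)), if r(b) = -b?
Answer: 4365972948328924/37852965 ≈ 1.1534e+8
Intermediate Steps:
n(u) = -2*u
x(f, L) = 2*L/5 (x(f, L) = -(-2)*L/5 = 2*L/5)
-(-4364898/(-1335987) + ((1362572 + x(-280, 77))*(-1180572 + 1220864))/r(476)) = -(-4364898/(-1335987) + ((1362572 + (⅖)*77)*(-1180572 + 1220864))/((-1*476))) = -(-4364898*(-1/1335987) + ((1362572 + 154/5)*40292)/(-476)) = -(1454966/445329 + ((6813014/5)*40292)*(-1/476)) = -(1454966/445329 + (274509960088/5)*(-1/476)) = -(1454966/445329 - 9803927146/85) = -1*(-4365972948328924/37852965) = 4365972948328924/37852965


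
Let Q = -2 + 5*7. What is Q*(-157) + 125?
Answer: -5056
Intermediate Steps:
Q = 33 (Q = -2 + 35 = 33)
Q*(-157) + 125 = 33*(-157) + 125 = -5181 + 125 = -5056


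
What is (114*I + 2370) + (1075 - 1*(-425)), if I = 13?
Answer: 5352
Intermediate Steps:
(114*I + 2370) + (1075 - 1*(-425)) = (114*13 + 2370) + (1075 - 1*(-425)) = (1482 + 2370) + (1075 + 425) = 3852 + 1500 = 5352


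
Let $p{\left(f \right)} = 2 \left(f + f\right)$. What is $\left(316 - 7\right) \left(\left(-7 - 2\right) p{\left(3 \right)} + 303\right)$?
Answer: $60255$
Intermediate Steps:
$p{\left(f \right)} = 4 f$ ($p{\left(f \right)} = 2 \cdot 2 f = 4 f$)
$\left(316 - 7\right) \left(\left(-7 - 2\right) p{\left(3 \right)} + 303\right) = \left(316 - 7\right) \left(\left(-7 - 2\right) 4 \cdot 3 + 303\right) = 309 \left(\left(-9\right) 12 + 303\right) = 309 \left(-108 + 303\right) = 309 \cdot 195 = 60255$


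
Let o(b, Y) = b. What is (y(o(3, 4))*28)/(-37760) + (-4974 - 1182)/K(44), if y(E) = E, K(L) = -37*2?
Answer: 29055543/349280 ≈ 83.187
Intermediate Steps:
K(L) = -74
(y(o(3, 4))*28)/(-37760) + (-4974 - 1182)/K(44) = (3*28)/(-37760) + (-4974 - 1182)/(-74) = 84*(-1/37760) - 6156*(-1/74) = -21/9440 + 3078/37 = 29055543/349280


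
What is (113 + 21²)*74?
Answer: 40996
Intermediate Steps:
(113 + 21²)*74 = (113 + 441)*74 = 554*74 = 40996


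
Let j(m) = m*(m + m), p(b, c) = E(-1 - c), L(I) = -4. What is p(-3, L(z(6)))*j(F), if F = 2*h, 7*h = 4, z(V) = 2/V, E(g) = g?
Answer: 384/49 ≈ 7.8367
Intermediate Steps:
h = 4/7 (h = (1/7)*4 = 4/7 ≈ 0.57143)
p(b, c) = -1 - c
F = 8/7 (F = 2*(4/7) = 8/7 ≈ 1.1429)
j(m) = 2*m**2 (j(m) = m*(2*m) = 2*m**2)
p(-3, L(z(6)))*j(F) = (-1 - 1*(-4))*(2*(8/7)**2) = (-1 + 4)*(2*(64/49)) = 3*(128/49) = 384/49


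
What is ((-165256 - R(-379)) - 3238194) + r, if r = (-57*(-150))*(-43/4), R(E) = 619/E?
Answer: -2649483537/758 ≈ -3.4954e+6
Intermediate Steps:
r = -183825/2 (r = 8550*(-43*1/4) = 8550*(-43/4) = -183825/2 ≈ -91913.)
((-165256 - R(-379)) - 3238194) + r = ((-165256 - 619/(-379)) - 3238194) - 183825/2 = ((-165256 - 619*(-1)/379) - 3238194) - 183825/2 = ((-165256 - 1*(-619/379)) - 3238194) - 183825/2 = ((-165256 + 619/379) - 3238194) - 183825/2 = (-62631405/379 - 3238194) - 183825/2 = -1289906931/379 - 183825/2 = -2649483537/758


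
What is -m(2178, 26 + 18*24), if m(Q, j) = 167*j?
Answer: -76486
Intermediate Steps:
-m(2178, 26 + 18*24) = -167*(26 + 18*24) = -167*(26 + 432) = -167*458 = -1*76486 = -76486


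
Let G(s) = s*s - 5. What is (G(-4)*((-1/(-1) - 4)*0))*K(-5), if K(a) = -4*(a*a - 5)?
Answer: 0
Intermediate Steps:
K(a) = 20 - 4*a² (K(a) = -4*(a² - 5) = -4*(-5 + a²) = 20 - 4*a²)
G(s) = -5 + s² (G(s) = s² - 5 = -5 + s²)
(G(-4)*((-1/(-1) - 4)*0))*K(-5) = ((-5 + (-4)²)*((-1/(-1) - 4)*0))*(20 - 4*(-5)²) = ((-5 + 16)*((-1*(-1) - 4)*0))*(20 - 4*25) = (11*((1 - 4)*0))*(20 - 100) = (11*(-3*0))*(-80) = (11*0)*(-80) = 0*(-80) = 0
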